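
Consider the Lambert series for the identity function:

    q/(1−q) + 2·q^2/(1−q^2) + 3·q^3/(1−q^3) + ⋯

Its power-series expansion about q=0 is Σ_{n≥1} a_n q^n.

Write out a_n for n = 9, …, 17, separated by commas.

n=9: 9·1 3·3 1·9  f→[9+3+1]=13
d|10:{10,5,2,1}  Σf=10+5+2+1=18
n=11: 1·11 11·1  f→[1+11]=12
[q^12] f(1)=1,f(2)=2,f(3)=3,f(4)=4,f(6)=6,f(12)=12 ⇒ 28
d|13:{1,13}  Σf=1+13=14
d|14:{1,2,7,14}  Σf=1+2+7+14=24
[q^15] f(15)=15,f(5)=5,f(3)=3,f(1)=1 ⇒ 24
d|16:{16,8,4,2,1}  Σf=16+8+4+2+1=31
d|17:{17,1}  Σf=17+1=18

13, 18, 12, 28, 14, 24, 24, 31, 18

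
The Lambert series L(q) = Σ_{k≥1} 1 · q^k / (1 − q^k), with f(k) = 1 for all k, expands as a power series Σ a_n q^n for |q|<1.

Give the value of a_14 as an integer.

a_14 = 4

n=14: 14·1 7·2 2·7 1·14  f→[1+1+1+1]=4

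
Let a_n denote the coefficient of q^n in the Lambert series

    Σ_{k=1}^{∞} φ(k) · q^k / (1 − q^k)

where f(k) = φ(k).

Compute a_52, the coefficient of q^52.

q^52  k|52↦φ(k): 52:24 26:12 13:12 4:2 2:1 1:1  a_52=52

a_52 = 52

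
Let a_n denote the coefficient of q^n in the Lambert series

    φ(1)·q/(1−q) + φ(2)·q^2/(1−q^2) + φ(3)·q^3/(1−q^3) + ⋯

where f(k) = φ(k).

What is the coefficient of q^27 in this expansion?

n=27: 27·1 9·3 3·9 1·27  φ→[18+6+2+1]=27

a_27 = 27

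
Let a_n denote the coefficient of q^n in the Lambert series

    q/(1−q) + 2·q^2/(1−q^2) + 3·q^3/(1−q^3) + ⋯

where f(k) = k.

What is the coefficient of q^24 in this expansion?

d|24:{24,12,8,6,4,3,2,1}  Σf=24+12+8+6+4+3+2+1=60

a_24 = 60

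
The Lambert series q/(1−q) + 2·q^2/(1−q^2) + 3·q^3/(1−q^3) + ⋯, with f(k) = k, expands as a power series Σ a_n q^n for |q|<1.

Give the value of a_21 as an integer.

a_21 = 32

[q^21] f(21)=21,f(7)=7,f(3)=3,f(1)=1 ⇒ 32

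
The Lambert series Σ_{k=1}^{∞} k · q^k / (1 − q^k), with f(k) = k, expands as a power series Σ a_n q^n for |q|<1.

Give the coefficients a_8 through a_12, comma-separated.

15, 13, 18, 12, 28

[q^8] f(8)=8,f(4)=4,f(2)=2,f(1)=1 ⇒ 15
d|9:{1,3,9}  Σf=1+3+9=13
n=10: 1·10 2·5 5·2 10·1  f→[1+2+5+10]=18
q^11  k|11↦f(k): 1:1 11:11  a_11=12
d|12:{1,2,3,4,6,12}  Σf=1+2+3+4+6+12=28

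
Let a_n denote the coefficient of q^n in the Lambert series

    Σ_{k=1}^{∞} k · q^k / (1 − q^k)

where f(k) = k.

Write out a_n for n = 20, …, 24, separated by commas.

n=20: 1·20 2·10 4·5 5·4 10·2 20·1  f→[1+2+4+5+10+20]=42
[q^21] f(21)=21,f(7)=7,f(3)=3,f(1)=1 ⇒ 32
q^22  k|22↦f(k): 22:22 11:11 2:2 1:1  a_22=36
d|23:{1,23}  Σf=1+23=24
d|24:{1,2,3,4,6,8,12,24}  Σf=1+2+3+4+6+8+12+24=60

42, 32, 36, 24, 60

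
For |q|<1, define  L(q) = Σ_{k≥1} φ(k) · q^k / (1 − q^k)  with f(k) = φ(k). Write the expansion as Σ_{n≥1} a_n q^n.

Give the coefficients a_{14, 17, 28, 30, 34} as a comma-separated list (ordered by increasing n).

q^14  k|14↦φ(k): 1:1 2:1 7:6 14:6  a_14=14
q^17  k|17↦φ(k): 17:16 1:1  a_17=17
d|28:{28,14,7,4,2,1}  Σφ=12+6+6+2+1+1=28
q^30  k|30↦φ(k): 1:1 2:1 3:2 5:4 6:2 10:4 15:8 30:8  a_30=30
n=34: 1·34 2·17 17·2 34·1  φ→[1+1+16+16]=34

14, 17, 28, 30, 34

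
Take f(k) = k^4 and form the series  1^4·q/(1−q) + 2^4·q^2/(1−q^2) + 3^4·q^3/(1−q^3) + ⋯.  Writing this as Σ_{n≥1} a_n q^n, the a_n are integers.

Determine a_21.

a_21 = 196964

q^21  k|21↦f(k): 1:1 3:81 7:2401 21:194481  a_21=196964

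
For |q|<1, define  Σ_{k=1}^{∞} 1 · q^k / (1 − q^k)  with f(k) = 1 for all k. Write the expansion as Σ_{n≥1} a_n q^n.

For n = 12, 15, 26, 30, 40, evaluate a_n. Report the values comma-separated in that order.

[q^12] f(1)=1,f(2)=1,f(3)=1,f(4)=1,f(6)=1,f(12)=1 ⇒ 6
n=15: 1·15 3·5 5·3 15·1  f→[1+1+1+1]=4
d|26:{26,13,2,1}  Σf=1+1+1+1=4
n=30: 1·30 2·15 3·10 5·6 6·5 10·3 15·2 30·1  f→[1+1+1+1+1+1+1+1]=8
q^40  k|40↦f(k): 40:1 20:1 10:1 8:1 5:1 4:1 2:1 1:1  a_40=8

6, 4, 4, 8, 8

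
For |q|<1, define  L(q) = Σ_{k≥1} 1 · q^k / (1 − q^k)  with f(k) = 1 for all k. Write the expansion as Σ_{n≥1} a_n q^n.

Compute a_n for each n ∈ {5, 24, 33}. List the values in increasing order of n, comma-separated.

[q^5] f(5)=1,f(1)=1 ⇒ 2
n=24: 1·24 2·12 3·8 4·6 6·4 8·3 12·2 24·1  f→[1+1+1+1+1+1+1+1]=8
d|33:{33,11,3,1}  Σf=1+1+1+1=4

2, 8, 4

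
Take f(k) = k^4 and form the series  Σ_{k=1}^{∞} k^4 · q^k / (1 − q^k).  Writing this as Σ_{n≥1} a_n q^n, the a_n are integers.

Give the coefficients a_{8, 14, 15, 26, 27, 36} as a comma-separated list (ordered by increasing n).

q^8  k|8↦f(k): 1:1 2:16 4:256 8:4096  a_8=4369
q^14  k|14↦f(k): 14:38416 7:2401 2:16 1:1  a_14=40834
n=15: 1·15 3·5 5·3 15·1  f→[1+81+625+50625]=51332
q^26  k|26↦f(k): 26:456976 13:28561 2:16 1:1  a_26=485554
n=27: 27·1 9·3 3·9 1·27  f→[531441+6561+81+1]=538084
[q^36] f(1)=1,f(2)=16,f(3)=81,f(4)=256,f(6)=1296,f(9)=6561,f(12)=20736,f(18)=104976,f(36)=1679616 ⇒ 1813539

4369, 40834, 51332, 485554, 538084, 1813539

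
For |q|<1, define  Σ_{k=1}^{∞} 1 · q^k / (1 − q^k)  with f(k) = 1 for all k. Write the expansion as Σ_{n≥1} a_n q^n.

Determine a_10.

n=10: 1·10 2·5 5·2 10·1  f→[1+1+1+1]=4

a_10 = 4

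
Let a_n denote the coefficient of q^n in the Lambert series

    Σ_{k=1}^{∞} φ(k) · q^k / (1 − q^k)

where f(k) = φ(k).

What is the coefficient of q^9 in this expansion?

d|9:{1,3,9}  Σφ=1+2+6=9

a_9 = 9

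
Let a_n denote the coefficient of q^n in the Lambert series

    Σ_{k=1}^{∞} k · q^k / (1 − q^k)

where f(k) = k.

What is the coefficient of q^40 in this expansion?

q^40  k|40↦f(k): 40:40 20:20 10:10 8:8 5:5 4:4 2:2 1:1  a_40=90

a_40 = 90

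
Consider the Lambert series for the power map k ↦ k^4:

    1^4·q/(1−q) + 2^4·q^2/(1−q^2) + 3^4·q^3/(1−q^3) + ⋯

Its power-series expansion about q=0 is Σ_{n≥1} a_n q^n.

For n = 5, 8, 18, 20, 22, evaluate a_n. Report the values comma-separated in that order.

[q^5] f(5)=625,f(1)=1 ⇒ 626
q^8  k|8↦f(k): 8:4096 4:256 2:16 1:1  a_8=4369
d|18:{1,2,3,6,9,18}  Σf=1+16+81+1296+6561+104976=112931
q^20  k|20↦f(k): 20:160000 10:10000 5:625 4:256 2:16 1:1  a_20=170898
q^22  k|22↦f(k): 22:234256 11:14641 2:16 1:1  a_22=248914

626, 4369, 112931, 170898, 248914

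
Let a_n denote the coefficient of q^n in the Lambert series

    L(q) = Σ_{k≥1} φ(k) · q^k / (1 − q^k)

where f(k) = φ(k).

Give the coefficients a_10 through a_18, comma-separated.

d|10:{10,5,2,1}  Σφ=4+4+1+1=10
n=11: 11·1 1·11  φ→[10+1]=11
d|12:{1,2,3,4,6,12}  Σφ=1+1+2+2+2+4=12
q^13  k|13↦φ(k): 13:12 1:1  a_13=13
n=14: 1·14 2·7 7·2 14·1  φ→[1+1+6+6]=14
[q^15] φ(15)=8,φ(5)=4,φ(3)=2,φ(1)=1 ⇒ 15
[q^16] φ(16)=8,φ(8)=4,φ(4)=2,φ(2)=1,φ(1)=1 ⇒ 16
[q^17] φ(17)=16,φ(1)=1 ⇒ 17
n=18: 1·18 2·9 3·6 6·3 9·2 18·1  φ→[1+1+2+2+6+6]=18

10, 11, 12, 13, 14, 15, 16, 17, 18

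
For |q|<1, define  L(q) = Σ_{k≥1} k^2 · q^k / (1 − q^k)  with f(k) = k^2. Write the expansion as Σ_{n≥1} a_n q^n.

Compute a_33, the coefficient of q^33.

a_33 = 1220

d|33:{1,3,11,33}  Σf=1+9+121+1089=1220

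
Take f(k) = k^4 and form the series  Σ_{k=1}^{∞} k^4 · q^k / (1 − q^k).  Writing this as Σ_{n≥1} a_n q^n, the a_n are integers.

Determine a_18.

n=18: 18·1 9·2 6·3 3·6 2·9 1·18  f→[104976+6561+1296+81+16+1]=112931

a_18 = 112931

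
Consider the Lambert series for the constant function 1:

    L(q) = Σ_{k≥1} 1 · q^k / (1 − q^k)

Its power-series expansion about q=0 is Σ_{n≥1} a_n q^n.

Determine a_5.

a_5 = 2

d|5:{1,5}  Σf=1+1=2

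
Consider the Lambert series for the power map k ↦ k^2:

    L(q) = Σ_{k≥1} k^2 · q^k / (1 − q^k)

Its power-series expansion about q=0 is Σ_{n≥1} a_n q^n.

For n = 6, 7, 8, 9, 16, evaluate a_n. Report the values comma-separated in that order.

50, 50, 85, 91, 341

q^6  k|6↦f(k): 1:1 2:4 3:9 6:36  a_6=50
q^7  k|7↦f(k): 7:49 1:1  a_7=50
q^8  k|8↦f(k): 8:64 4:16 2:4 1:1  a_8=85
d|9:{9,3,1}  Σf=81+9+1=91
[q^16] f(16)=256,f(8)=64,f(4)=16,f(2)=4,f(1)=1 ⇒ 341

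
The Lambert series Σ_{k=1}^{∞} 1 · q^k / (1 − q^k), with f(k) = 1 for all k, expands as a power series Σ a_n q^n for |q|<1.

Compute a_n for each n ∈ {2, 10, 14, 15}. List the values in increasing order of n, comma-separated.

d|2:{1,2}  Σf=1+1=2
q^10  k|10↦f(k): 10:1 5:1 2:1 1:1  a_10=4
n=14: 1·14 2·7 7·2 14·1  f→[1+1+1+1]=4
d|15:{1,3,5,15}  Σf=1+1+1+1=4

2, 4, 4, 4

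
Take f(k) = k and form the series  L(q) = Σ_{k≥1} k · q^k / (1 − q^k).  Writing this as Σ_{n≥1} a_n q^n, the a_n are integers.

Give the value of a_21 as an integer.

[q^21] f(21)=21,f(7)=7,f(3)=3,f(1)=1 ⇒ 32

a_21 = 32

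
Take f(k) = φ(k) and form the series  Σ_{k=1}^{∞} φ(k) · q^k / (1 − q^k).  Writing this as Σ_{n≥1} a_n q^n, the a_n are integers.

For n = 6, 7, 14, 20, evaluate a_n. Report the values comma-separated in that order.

q^6  k|6↦φ(k): 1:1 2:1 3:2 6:2  a_6=6
d|7:{7,1}  Σφ=6+1=7
q^14  k|14↦φ(k): 14:6 7:6 2:1 1:1  a_14=14
n=20: 1·20 2·10 4·5 5·4 10·2 20·1  φ→[1+1+2+4+4+8]=20

6, 7, 14, 20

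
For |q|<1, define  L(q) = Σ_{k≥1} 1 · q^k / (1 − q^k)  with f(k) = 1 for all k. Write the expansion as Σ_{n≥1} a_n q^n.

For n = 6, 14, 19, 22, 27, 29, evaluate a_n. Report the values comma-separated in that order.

d|6:{6,3,2,1}  Σf=1+1+1+1=4
q^14  k|14↦f(k): 1:1 2:1 7:1 14:1  a_14=4
q^19  k|19↦f(k): 19:1 1:1  a_19=2
[q^22] f(1)=1,f(2)=1,f(11)=1,f(22)=1 ⇒ 4
d|27:{27,9,3,1}  Σf=1+1+1+1=4
n=29: 1·29 29·1  f→[1+1]=2

4, 4, 2, 4, 4, 2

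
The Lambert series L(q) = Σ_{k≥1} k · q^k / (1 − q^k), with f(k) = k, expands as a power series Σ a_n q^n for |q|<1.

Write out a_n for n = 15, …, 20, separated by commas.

q^15  k|15↦f(k): 1:1 3:3 5:5 15:15  a_15=24
n=16: 1·16 2·8 4·4 8·2 16·1  f→[1+2+4+8+16]=31
d|17:{17,1}  Σf=17+1=18
d|18:{18,9,6,3,2,1}  Σf=18+9+6+3+2+1=39
q^19  k|19↦f(k): 19:19 1:1  a_19=20
n=20: 1·20 2·10 4·5 5·4 10·2 20·1  f→[1+2+4+5+10+20]=42

24, 31, 18, 39, 20, 42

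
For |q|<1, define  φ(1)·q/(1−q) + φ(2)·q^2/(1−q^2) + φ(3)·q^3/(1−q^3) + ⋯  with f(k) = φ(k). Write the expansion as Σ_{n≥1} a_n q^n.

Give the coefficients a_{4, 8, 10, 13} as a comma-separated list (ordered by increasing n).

d|4:{1,2,4}  Σφ=1+1+2=4
n=8: 8·1 4·2 2·4 1·8  φ→[4+2+1+1]=8
d|10:{1,2,5,10}  Σφ=1+1+4+4=10
q^13  k|13↦φ(k): 13:12 1:1  a_13=13

4, 8, 10, 13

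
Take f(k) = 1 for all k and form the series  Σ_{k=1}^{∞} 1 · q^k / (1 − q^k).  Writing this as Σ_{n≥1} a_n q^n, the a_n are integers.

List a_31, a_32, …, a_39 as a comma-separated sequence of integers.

[q^31] f(31)=1,f(1)=1 ⇒ 2
d|32:{1,2,4,8,16,32}  Σf=1+1+1+1+1+1=6
[q^33] f(33)=1,f(11)=1,f(3)=1,f(1)=1 ⇒ 4
n=34: 1·34 2·17 17·2 34·1  f→[1+1+1+1]=4
q^35  k|35↦f(k): 35:1 7:1 5:1 1:1  a_35=4
n=36: 36·1 18·2 12·3 9·4 6·6 4·9 3·12 2·18 1·36  f→[1+1+1+1+1+1+1+1+1]=9
d|37:{37,1}  Σf=1+1=2
[q^38] f(1)=1,f(2)=1,f(19)=1,f(38)=1 ⇒ 4
q^39  k|39↦f(k): 1:1 3:1 13:1 39:1  a_39=4

2, 6, 4, 4, 4, 9, 2, 4, 4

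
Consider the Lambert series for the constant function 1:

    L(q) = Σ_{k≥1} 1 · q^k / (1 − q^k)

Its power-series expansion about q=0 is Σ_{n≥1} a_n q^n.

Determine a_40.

n=40: 1·40 2·20 4·10 5·8 8·5 10·4 20·2 40·1  f→[1+1+1+1+1+1+1+1]=8

a_40 = 8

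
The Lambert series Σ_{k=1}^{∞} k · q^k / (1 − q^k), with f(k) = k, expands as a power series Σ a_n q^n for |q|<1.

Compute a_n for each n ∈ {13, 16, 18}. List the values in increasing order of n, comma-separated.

[q^13] f(13)=13,f(1)=1 ⇒ 14
d|16:{16,8,4,2,1}  Σf=16+8+4+2+1=31
d|18:{18,9,6,3,2,1}  Σf=18+9+6+3+2+1=39

14, 31, 39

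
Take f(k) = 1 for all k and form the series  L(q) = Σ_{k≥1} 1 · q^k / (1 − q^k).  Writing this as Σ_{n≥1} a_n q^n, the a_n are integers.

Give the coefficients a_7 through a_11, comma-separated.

2, 4, 3, 4, 2

[q^7] f(7)=1,f(1)=1 ⇒ 2
[q^8] f(1)=1,f(2)=1,f(4)=1,f(8)=1 ⇒ 4
[q^9] f(9)=1,f(3)=1,f(1)=1 ⇒ 3
[q^10] f(10)=1,f(5)=1,f(2)=1,f(1)=1 ⇒ 4
n=11: 11·1 1·11  f→[1+1]=2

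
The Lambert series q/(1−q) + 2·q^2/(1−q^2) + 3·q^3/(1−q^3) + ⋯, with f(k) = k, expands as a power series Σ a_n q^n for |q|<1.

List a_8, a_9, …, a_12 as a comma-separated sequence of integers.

[q^8] f(1)=1,f(2)=2,f(4)=4,f(8)=8 ⇒ 15
q^9  k|9↦f(k): 9:9 3:3 1:1  a_9=13
[q^10] f(10)=10,f(5)=5,f(2)=2,f(1)=1 ⇒ 18
[q^11] f(1)=1,f(11)=11 ⇒ 12
[q^12] f(12)=12,f(6)=6,f(4)=4,f(3)=3,f(2)=2,f(1)=1 ⇒ 28

15, 13, 18, 12, 28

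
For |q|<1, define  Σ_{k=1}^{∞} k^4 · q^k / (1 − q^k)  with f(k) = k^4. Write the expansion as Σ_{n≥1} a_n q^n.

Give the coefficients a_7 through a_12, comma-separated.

2402, 4369, 6643, 10642, 14642, 22386

[q^7] f(7)=2401,f(1)=1 ⇒ 2402
d|8:{8,4,2,1}  Σf=4096+256+16+1=4369
q^9  k|9↦f(k): 1:1 3:81 9:6561  a_9=6643
d|10:{10,5,2,1}  Σf=10000+625+16+1=10642
n=11: 1·11 11·1  f→[1+14641]=14642
d|12:{12,6,4,3,2,1}  Σf=20736+1296+256+81+16+1=22386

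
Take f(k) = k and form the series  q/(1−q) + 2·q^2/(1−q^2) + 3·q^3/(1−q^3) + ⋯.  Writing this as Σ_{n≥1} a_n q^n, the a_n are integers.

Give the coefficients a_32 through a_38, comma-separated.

63, 48, 54, 48, 91, 38, 60

[q^32] f(1)=1,f(2)=2,f(4)=4,f(8)=8,f(16)=16,f(32)=32 ⇒ 63
q^33  k|33↦f(k): 33:33 11:11 3:3 1:1  a_33=48
d|34:{34,17,2,1}  Σf=34+17+2+1=54
d|35:{1,5,7,35}  Σf=1+5+7+35=48
q^36  k|36↦f(k): 1:1 2:2 3:3 4:4 6:6 9:9 12:12 18:18 36:36  a_36=91
n=37: 1·37 37·1  f→[1+37]=38
q^38  k|38↦f(k): 1:1 2:2 19:19 38:38  a_38=60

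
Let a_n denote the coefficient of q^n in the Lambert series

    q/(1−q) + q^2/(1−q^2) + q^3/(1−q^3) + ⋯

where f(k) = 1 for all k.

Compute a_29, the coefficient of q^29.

a_29 = 2

q^29  k|29↦f(k): 1:1 29:1  a_29=2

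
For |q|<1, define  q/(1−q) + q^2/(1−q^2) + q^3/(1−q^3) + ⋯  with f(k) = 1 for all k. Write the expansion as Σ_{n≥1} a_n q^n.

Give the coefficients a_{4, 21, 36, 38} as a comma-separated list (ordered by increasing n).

n=4: 4·1 2·2 1·4  f→[1+1+1]=3
[q^21] f(1)=1,f(3)=1,f(7)=1,f(21)=1 ⇒ 4
[q^36] f(36)=1,f(18)=1,f(12)=1,f(9)=1,f(6)=1,f(4)=1,f(3)=1,f(2)=1,f(1)=1 ⇒ 9
[q^38] f(38)=1,f(19)=1,f(2)=1,f(1)=1 ⇒ 4

3, 4, 9, 4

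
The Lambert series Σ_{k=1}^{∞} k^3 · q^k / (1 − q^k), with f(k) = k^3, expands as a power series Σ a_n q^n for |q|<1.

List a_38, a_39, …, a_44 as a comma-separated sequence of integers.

61740, 61544, 73710, 68922, 86688, 79508, 97236

q^38  k|38↦f(k): 1:1 2:8 19:6859 38:54872  a_38=61740
[q^39] f(39)=59319,f(13)=2197,f(3)=27,f(1)=1 ⇒ 61544
q^40  k|40↦f(k): 40:64000 20:8000 10:1000 8:512 5:125 4:64 2:8 1:1  a_40=73710
n=41: 1·41 41·1  f→[1+68921]=68922
[q^42] f(42)=74088,f(21)=9261,f(14)=2744,f(7)=343,f(6)=216,f(3)=27,f(2)=8,f(1)=1 ⇒ 86688
q^43  k|43↦f(k): 1:1 43:79507  a_43=79508
n=44: 44·1 22·2 11·4 4·11 2·22 1·44  f→[85184+10648+1331+64+8+1]=97236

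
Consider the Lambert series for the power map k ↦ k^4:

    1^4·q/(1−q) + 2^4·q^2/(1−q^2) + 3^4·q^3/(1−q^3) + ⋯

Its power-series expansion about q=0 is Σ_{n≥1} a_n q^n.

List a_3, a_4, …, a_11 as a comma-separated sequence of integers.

82, 273, 626, 1394, 2402, 4369, 6643, 10642, 14642

q^3  k|3↦f(k): 3:81 1:1  a_3=82
d|4:{1,2,4}  Σf=1+16+256=273
q^5  k|5↦f(k): 1:1 5:625  a_5=626
d|6:{1,2,3,6}  Σf=1+16+81+1296=1394
d|7:{7,1}  Σf=2401+1=2402
[q^8] f(1)=1,f(2)=16,f(4)=256,f(8)=4096 ⇒ 4369
q^9  k|9↦f(k): 1:1 3:81 9:6561  a_9=6643
[q^10] f(1)=1,f(2)=16,f(5)=625,f(10)=10000 ⇒ 10642
q^11  k|11↦f(k): 11:14641 1:1  a_11=14642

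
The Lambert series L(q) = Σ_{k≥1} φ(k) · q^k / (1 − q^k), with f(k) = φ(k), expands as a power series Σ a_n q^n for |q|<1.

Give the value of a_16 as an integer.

n=16: 16·1 8·2 4·4 2·8 1·16  φ→[8+4+2+1+1]=16

a_16 = 16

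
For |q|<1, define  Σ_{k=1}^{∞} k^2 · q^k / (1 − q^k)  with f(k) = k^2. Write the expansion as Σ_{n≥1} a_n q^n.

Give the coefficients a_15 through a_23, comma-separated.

260, 341, 290, 455, 362, 546, 500, 610, 530

q^15  k|15↦f(k): 1:1 3:9 5:25 15:225  a_15=260
d|16:{16,8,4,2,1}  Σf=256+64+16+4+1=341
d|17:{17,1}  Σf=289+1=290
[q^18] f(18)=324,f(9)=81,f(6)=36,f(3)=9,f(2)=4,f(1)=1 ⇒ 455
q^19  k|19↦f(k): 1:1 19:361  a_19=362
d|20:{20,10,5,4,2,1}  Σf=400+100+25+16+4+1=546
q^21  k|21↦f(k): 1:1 3:9 7:49 21:441  a_21=500
[q^22] f(1)=1,f(2)=4,f(11)=121,f(22)=484 ⇒ 610
q^23  k|23↦f(k): 23:529 1:1  a_23=530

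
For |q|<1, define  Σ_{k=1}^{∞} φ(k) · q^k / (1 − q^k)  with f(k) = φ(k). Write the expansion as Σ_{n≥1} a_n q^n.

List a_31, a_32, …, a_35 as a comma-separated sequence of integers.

q^31  k|31↦φ(k): 31:30 1:1  a_31=31
q^32  k|32↦φ(k): 1:1 2:1 4:2 8:4 16:8 32:16  a_32=32
q^33  k|33↦φ(k): 1:1 3:2 11:10 33:20  a_33=33
[q^34] φ(34)=16,φ(17)=16,φ(2)=1,φ(1)=1 ⇒ 34
q^35  k|35↦φ(k): 35:24 7:6 5:4 1:1  a_35=35

31, 32, 33, 34, 35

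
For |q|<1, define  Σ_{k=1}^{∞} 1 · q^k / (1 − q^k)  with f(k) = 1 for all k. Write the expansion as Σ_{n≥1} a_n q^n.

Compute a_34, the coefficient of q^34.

[q^34] f(34)=1,f(17)=1,f(2)=1,f(1)=1 ⇒ 4

a_34 = 4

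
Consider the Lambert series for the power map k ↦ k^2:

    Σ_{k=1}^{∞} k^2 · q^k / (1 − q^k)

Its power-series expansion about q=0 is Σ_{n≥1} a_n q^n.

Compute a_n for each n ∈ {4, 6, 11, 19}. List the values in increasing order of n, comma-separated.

21, 50, 122, 362

d|4:{1,2,4}  Σf=1+4+16=21
[q^6] f(1)=1,f(2)=4,f(3)=9,f(6)=36 ⇒ 50
n=11: 11·1 1·11  f→[121+1]=122
d|19:{1,19}  Σf=1+361=362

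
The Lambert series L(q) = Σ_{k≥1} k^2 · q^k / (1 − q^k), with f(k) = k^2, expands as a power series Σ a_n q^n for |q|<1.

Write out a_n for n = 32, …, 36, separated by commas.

1365, 1220, 1450, 1300, 1911

[q^32] f(32)=1024,f(16)=256,f(8)=64,f(4)=16,f(2)=4,f(1)=1 ⇒ 1365
q^33  k|33↦f(k): 33:1089 11:121 3:9 1:1  a_33=1220
q^34  k|34↦f(k): 1:1 2:4 17:289 34:1156  a_34=1450
n=35: 1·35 5·7 7·5 35·1  f→[1+25+49+1225]=1300
[q^36] f(1)=1,f(2)=4,f(3)=9,f(4)=16,f(6)=36,f(9)=81,f(12)=144,f(18)=324,f(36)=1296 ⇒ 1911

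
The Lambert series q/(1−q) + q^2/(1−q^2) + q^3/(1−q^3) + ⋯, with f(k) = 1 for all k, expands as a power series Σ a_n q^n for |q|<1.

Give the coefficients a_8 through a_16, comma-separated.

4, 3, 4, 2, 6, 2, 4, 4, 5

q^8  k|8↦f(k): 1:1 2:1 4:1 8:1  a_8=4
[q^9] f(1)=1,f(3)=1,f(9)=1 ⇒ 3
q^10  k|10↦f(k): 1:1 2:1 5:1 10:1  a_10=4
q^11  k|11↦f(k): 1:1 11:1  a_11=2
[q^12] f(1)=1,f(2)=1,f(3)=1,f(4)=1,f(6)=1,f(12)=1 ⇒ 6
n=13: 13·1 1·13  f→[1+1]=2
q^14  k|14↦f(k): 14:1 7:1 2:1 1:1  a_14=4
n=15: 1·15 3·5 5·3 15·1  f→[1+1+1+1]=4
n=16: 16·1 8·2 4·4 2·8 1·16  f→[1+1+1+1+1]=5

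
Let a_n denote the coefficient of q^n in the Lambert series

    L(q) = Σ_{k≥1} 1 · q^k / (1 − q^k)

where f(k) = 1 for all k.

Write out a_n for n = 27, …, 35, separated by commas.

q^27  k|27↦f(k): 27:1 9:1 3:1 1:1  a_27=4
[q^28] f(1)=1,f(2)=1,f(4)=1,f(7)=1,f(14)=1,f(28)=1 ⇒ 6
n=29: 29·1 1·29  f→[1+1]=2
n=30: 1·30 2·15 3·10 5·6 6·5 10·3 15·2 30·1  f→[1+1+1+1+1+1+1+1]=8
d|31:{1,31}  Σf=1+1=2
n=32: 32·1 16·2 8·4 4·8 2·16 1·32  f→[1+1+1+1+1+1]=6
n=33: 1·33 3·11 11·3 33·1  f→[1+1+1+1]=4
d|34:{1,2,17,34}  Σf=1+1+1+1=4
d|35:{35,7,5,1}  Σf=1+1+1+1=4

4, 6, 2, 8, 2, 6, 4, 4, 4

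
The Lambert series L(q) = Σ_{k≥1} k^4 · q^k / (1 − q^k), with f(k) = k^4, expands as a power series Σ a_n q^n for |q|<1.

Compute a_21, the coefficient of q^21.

a_21 = 196964

q^21  k|21↦f(k): 1:1 3:81 7:2401 21:194481  a_21=196964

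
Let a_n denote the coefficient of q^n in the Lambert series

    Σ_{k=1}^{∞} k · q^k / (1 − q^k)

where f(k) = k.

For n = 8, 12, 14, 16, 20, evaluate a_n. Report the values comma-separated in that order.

15, 28, 24, 31, 42

q^8  k|8↦f(k): 8:8 4:4 2:2 1:1  a_8=15
q^12  k|12↦f(k): 1:1 2:2 3:3 4:4 6:6 12:12  a_12=28
[q^14] f(1)=1,f(2)=2,f(7)=7,f(14)=14 ⇒ 24
[q^16] f(16)=16,f(8)=8,f(4)=4,f(2)=2,f(1)=1 ⇒ 31
n=20: 20·1 10·2 5·4 4·5 2·10 1·20  f→[20+10+5+4+2+1]=42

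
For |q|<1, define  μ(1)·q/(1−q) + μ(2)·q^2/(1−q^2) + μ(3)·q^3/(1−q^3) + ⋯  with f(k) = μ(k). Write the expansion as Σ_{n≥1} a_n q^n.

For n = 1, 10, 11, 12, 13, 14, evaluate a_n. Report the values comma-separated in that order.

[q^1] μ(1)=1 ⇒ 1
[q^10] μ(10)=1,μ(5)=-1,μ(2)=-1,μ(1)=1 ⇒ 0
d|11:{1,11}  Σμ=1+(-1)=0
q^12  k|12↦μ(k): 1:1 2:-1 3:-1 4:0 6:1 12:0  a_12=0
n=13: 1·13 13·1  μ→[1+(-1)]=0
d|14:{1,2,7,14}  Σμ=1+(-1)+(-1)+1=0

1, 0, 0, 0, 0, 0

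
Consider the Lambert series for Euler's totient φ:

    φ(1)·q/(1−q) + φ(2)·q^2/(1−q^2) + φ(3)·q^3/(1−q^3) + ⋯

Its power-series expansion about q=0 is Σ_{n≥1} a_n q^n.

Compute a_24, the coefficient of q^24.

q^24  k|24↦φ(k): 24:8 12:4 8:4 6:2 4:2 3:2 2:1 1:1  a_24=24

a_24 = 24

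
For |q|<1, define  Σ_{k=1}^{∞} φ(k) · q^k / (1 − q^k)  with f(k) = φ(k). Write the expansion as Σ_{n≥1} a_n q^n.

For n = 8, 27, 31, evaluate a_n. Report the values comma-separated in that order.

d|8:{1,2,4,8}  Σφ=1+1+2+4=8
n=27: 1·27 3·9 9·3 27·1  φ→[1+2+6+18]=27
[q^31] φ(1)=1,φ(31)=30 ⇒ 31

8, 27, 31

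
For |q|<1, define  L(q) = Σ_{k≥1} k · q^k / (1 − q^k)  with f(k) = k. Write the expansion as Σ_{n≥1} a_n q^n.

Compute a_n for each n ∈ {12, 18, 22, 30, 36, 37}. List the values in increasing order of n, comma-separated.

[q^12] f(1)=1,f(2)=2,f(3)=3,f(4)=4,f(6)=6,f(12)=12 ⇒ 28
n=18: 1·18 2·9 3·6 6·3 9·2 18·1  f→[1+2+3+6+9+18]=39
[q^22] f(22)=22,f(11)=11,f(2)=2,f(1)=1 ⇒ 36
[q^30] f(30)=30,f(15)=15,f(10)=10,f(6)=6,f(5)=5,f(3)=3,f(2)=2,f(1)=1 ⇒ 72
d|36:{1,2,3,4,6,9,12,18,36}  Σf=1+2+3+4+6+9+12+18+36=91
n=37: 37·1 1·37  f→[37+1]=38

28, 39, 36, 72, 91, 38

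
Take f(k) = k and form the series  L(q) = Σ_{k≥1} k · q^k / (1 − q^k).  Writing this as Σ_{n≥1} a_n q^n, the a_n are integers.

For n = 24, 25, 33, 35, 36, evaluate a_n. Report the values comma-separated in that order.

[q^24] f(1)=1,f(2)=2,f(3)=3,f(4)=4,f(6)=6,f(8)=8,f(12)=12,f(24)=24 ⇒ 60
q^25  k|25↦f(k): 25:25 5:5 1:1  a_25=31
q^33  k|33↦f(k): 33:33 11:11 3:3 1:1  a_33=48
n=35: 35·1 7·5 5·7 1·35  f→[35+7+5+1]=48
q^36  k|36↦f(k): 36:36 18:18 12:12 9:9 6:6 4:4 3:3 2:2 1:1  a_36=91

60, 31, 48, 48, 91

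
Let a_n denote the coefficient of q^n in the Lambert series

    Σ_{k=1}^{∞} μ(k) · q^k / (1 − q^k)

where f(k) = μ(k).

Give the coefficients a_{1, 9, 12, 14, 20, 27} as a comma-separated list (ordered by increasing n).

1, 0, 0, 0, 0, 0

d|1:{1}  Σμ=1=1
d|9:{9,3,1}  Σμ=0+(-1)+1=0
q^12  k|12↦μ(k): 12:0 6:1 4:0 3:-1 2:-1 1:1  a_12=0
[q^14] μ(14)=1,μ(7)=-1,μ(2)=-1,μ(1)=1 ⇒ 0
n=20: 20·1 10·2 5·4 4·5 2·10 1·20  μ→[0+1+(-1)+0+(-1)+1]=0
[q^27] μ(1)=1,μ(3)=-1,μ(9)=0,μ(27)=0 ⇒ 0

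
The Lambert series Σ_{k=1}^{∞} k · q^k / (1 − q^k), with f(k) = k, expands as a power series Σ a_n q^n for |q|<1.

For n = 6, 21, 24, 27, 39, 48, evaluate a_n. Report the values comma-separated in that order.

q^6  k|6↦f(k): 1:1 2:2 3:3 6:6  a_6=12
q^21  k|21↦f(k): 21:21 7:7 3:3 1:1  a_21=32
q^24  k|24↦f(k): 1:1 2:2 3:3 4:4 6:6 8:8 12:12 24:24  a_24=60
n=27: 27·1 9·3 3·9 1·27  f→[27+9+3+1]=40
[q^39] f(39)=39,f(13)=13,f(3)=3,f(1)=1 ⇒ 56
d|48:{1,2,3,4,6,8,12,16,24,48}  Σf=1+2+3+4+6+8+12+16+24+48=124

12, 32, 60, 40, 56, 124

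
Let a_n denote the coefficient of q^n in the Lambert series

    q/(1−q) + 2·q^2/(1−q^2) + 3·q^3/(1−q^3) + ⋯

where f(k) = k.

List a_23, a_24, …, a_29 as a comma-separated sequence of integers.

24, 60, 31, 42, 40, 56, 30

[q^23] f(23)=23,f(1)=1 ⇒ 24
d|24:{1,2,3,4,6,8,12,24}  Σf=1+2+3+4+6+8+12+24=60
q^25  k|25↦f(k): 25:25 5:5 1:1  a_25=31
d|26:{1,2,13,26}  Σf=1+2+13+26=42
d|27:{27,9,3,1}  Σf=27+9+3+1=40
n=28: 28·1 14·2 7·4 4·7 2·14 1·28  f→[28+14+7+4+2+1]=56
[q^29] f(29)=29,f(1)=1 ⇒ 30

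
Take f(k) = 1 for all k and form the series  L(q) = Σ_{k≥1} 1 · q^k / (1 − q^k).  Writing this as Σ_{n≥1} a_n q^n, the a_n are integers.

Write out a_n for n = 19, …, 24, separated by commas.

2, 6, 4, 4, 2, 8

d|19:{19,1}  Σf=1+1=2
q^20  k|20↦f(k): 20:1 10:1 5:1 4:1 2:1 1:1  a_20=6
d|21:{21,7,3,1}  Σf=1+1+1+1=4
n=22: 1·22 2·11 11·2 22·1  f→[1+1+1+1]=4
[q^23] f(23)=1,f(1)=1 ⇒ 2
d|24:{1,2,3,4,6,8,12,24}  Σf=1+1+1+1+1+1+1+1=8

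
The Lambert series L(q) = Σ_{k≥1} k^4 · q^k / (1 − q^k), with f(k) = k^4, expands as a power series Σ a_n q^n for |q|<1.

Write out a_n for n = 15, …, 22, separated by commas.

51332, 69905, 83522, 112931, 130322, 170898, 196964, 248914

[q^15] f(1)=1,f(3)=81,f(5)=625,f(15)=50625 ⇒ 51332
q^16  k|16↦f(k): 16:65536 8:4096 4:256 2:16 1:1  a_16=69905
n=17: 17·1 1·17  f→[83521+1]=83522
d|18:{18,9,6,3,2,1}  Σf=104976+6561+1296+81+16+1=112931
[q^19] f(19)=130321,f(1)=1 ⇒ 130322
n=20: 20·1 10·2 5·4 4·5 2·10 1·20  f→[160000+10000+625+256+16+1]=170898
q^21  k|21↦f(k): 21:194481 7:2401 3:81 1:1  a_21=196964
[q^22] f(22)=234256,f(11)=14641,f(2)=16,f(1)=1 ⇒ 248914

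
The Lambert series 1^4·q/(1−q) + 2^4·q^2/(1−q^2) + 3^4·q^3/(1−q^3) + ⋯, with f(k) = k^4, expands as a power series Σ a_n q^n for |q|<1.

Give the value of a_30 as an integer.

n=30: 30·1 15·2 10·3 6·5 5·6 3·10 2·15 1·30  f→[810000+50625+10000+1296+625+81+16+1]=872644

a_30 = 872644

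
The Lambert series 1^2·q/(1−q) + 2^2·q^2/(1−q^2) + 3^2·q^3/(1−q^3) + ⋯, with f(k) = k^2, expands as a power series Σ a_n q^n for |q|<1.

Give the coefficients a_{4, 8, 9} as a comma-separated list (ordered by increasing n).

21, 85, 91

[q^4] f(1)=1,f(2)=4,f(4)=16 ⇒ 21
q^8  k|8↦f(k): 8:64 4:16 2:4 1:1  a_8=85
[q^9] f(1)=1,f(3)=9,f(9)=81 ⇒ 91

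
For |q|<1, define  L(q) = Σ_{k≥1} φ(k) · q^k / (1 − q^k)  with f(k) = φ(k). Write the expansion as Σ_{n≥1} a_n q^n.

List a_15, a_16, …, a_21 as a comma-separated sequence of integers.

q^15  k|15↦φ(k): 1:1 3:2 5:4 15:8  a_15=15
[q^16] φ(1)=1,φ(2)=1,φ(4)=2,φ(8)=4,φ(16)=8 ⇒ 16
[q^17] φ(1)=1,φ(17)=16 ⇒ 17
n=18: 1·18 2·9 3·6 6·3 9·2 18·1  φ→[1+1+2+2+6+6]=18
[q^19] φ(1)=1,φ(19)=18 ⇒ 19
q^20  k|20↦φ(k): 1:1 2:1 4:2 5:4 10:4 20:8  a_20=20
q^21  k|21↦φ(k): 1:1 3:2 7:6 21:12  a_21=21

15, 16, 17, 18, 19, 20, 21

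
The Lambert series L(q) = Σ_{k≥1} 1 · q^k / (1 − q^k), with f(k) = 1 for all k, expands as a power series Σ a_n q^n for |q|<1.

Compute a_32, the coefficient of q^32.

n=32: 1·32 2·16 4·8 8·4 16·2 32·1  f→[1+1+1+1+1+1]=6

a_32 = 6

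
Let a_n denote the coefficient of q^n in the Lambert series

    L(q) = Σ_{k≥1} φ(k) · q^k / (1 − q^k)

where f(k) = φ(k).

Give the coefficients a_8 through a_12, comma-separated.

n=8: 1·8 2·4 4·2 8·1  φ→[1+1+2+4]=8
n=9: 1·9 3·3 9·1  φ→[1+2+6]=9
q^10  k|10↦φ(k): 10:4 5:4 2:1 1:1  a_10=10
q^11  k|11↦φ(k): 1:1 11:10  a_11=11
[q^12] φ(12)=4,φ(6)=2,φ(4)=2,φ(3)=2,φ(2)=1,φ(1)=1 ⇒ 12

8, 9, 10, 11, 12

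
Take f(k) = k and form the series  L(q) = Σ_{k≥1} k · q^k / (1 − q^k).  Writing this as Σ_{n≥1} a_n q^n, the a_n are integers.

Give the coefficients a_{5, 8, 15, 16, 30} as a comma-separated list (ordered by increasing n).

n=5: 1·5 5·1  f→[1+5]=6
n=8: 8·1 4·2 2·4 1·8  f→[8+4+2+1]=15
n=15: 1·15 3·5 5·3 15·1  f→[1+3+5+15]=24
n=16: 1·16 2·8 4·4 8·2 16·1  f→[1+2+4+8+16]=31
q^30  k|30↦f(k): 1:1 2:2 3:3 5:5 6:6 10:10 15:15 30:30  a_30=72

6, 15, 24, 31, 72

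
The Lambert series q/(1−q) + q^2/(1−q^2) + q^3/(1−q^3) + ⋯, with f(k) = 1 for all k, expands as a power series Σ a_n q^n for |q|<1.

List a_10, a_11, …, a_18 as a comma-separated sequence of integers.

4, 2, 6, 2, 4, 4, 5, 2, 6

[q^10] f(1)=1,f(2)=1,f(5)=1,f(10)=1 ⇒ 4
q^11  k|11↦f(k): 1:1 11:1  a_11=2
q^12  k|12↦f(k): 1:1 2:1 3:1 4:1 6:1 12:1  a_12=6
q^13  k|13↦f(k): 1:1 13:1  a_13=2
n=14: 14·1 7·2 2·7 1·14  f→[1+1+1+1]=4
q^15  k|15↦f(k): 1:1 3:1 5:1 15:1  a_15=4
q^16  k|16↦f(k): 16:1 8:1 4:1 2:1 1:1  a_16=5
d|17:{1,17}  Σf=1+1=2
d|18:{1,2,3,6,9,18}  Σf=1+1+1+1+1+1=6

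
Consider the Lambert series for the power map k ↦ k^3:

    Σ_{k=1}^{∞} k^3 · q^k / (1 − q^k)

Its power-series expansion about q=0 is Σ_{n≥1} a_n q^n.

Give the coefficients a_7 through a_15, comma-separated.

[q^7] f(7)=343,f(1)=1 ⇒ 344
n=8: 8·1 4·2 2·4 1·8  f→[512+64+8+1]=585
d|9:{9,3,1}  Σf=729+27+1=757
[q^10] f(10)=1000,f(5)=125,f(2)=8,f(1)=1 ⇒ 1134
[q^11] f(1)=1,f(11)=1331 ⇒ 1332
q^12  k|12↦f(k): 1:1 2:8 3:27 4:64 6:216 12:1728  a_12=2044
[q^13] f(13)=2197,f(1)=1 ⇒ 2198
d|14:{1,2,7,14}  Σf=1+8+343+2744=3096
[q^15] f(1)=1,f(3)=27,f(5)=125,f(15)=3375 ⇒ 3528

344, 585, 757, 1134, 1332, 2044, 2198, 3096, 3528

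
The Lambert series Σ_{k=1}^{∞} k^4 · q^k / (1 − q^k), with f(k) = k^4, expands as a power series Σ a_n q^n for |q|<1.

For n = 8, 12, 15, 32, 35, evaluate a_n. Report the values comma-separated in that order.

q^8  k|8↦f(k): 1:1 2:16 4:256 8:4096  a_8=4369
n=12: 12·1 6·2 4·3 3·4 2·6 1·12  f→[20736+1296+256+81+16+1]=22386
n=15: 1·15 3·5 5·3 15·1  f→[1+81+625+50625]=51332
d|32:{1,2,4,8,16,32}  Σf=1+16+256+4096+65536+1048576=1118481
d|35:{1,5,7,35}  Σf=1+625+2401+1500625=1503652

4369, 22386, 51332, 1118481, 1503652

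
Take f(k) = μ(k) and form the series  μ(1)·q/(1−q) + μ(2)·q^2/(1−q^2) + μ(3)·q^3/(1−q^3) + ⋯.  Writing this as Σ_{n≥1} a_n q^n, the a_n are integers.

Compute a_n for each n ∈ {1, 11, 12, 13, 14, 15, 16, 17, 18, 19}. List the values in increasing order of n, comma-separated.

[q^1] μ(1)=1 ⇒ 1
[q^11] μ(1)=1,μ(11)=-1 ⇒ 0
[q^12] μ(12)=0,μ(6)=1,μ(4)=0,μ(3)=-1,μ(2)=-1,μ(1)=1 ⇒ 0
n=13: 13·1 1·13  μ→[(-1)+1]=0
d|14:{1,2,7,14}  Σμ=1+(-1)+(-1)+1=0
[q^15] μ(15)=1,μ(5)=-1,μ(3)=-1,μ(1)=1 ⇒ 0
n=16: 16·1 8·2 4·4 2·8 1·16  μ→[0+0+0+(-1)+1]=0
d|17:{1,17}  Σμ=1+(-1)=0
q^18  k|18↦μ(k): 1:1 2:-1 3:-1 6:1 9:0 18:0  a_18=0
q^19  k|19↦μ(k): 19:-1 1:1  a_19=0

1, 0, 0, 0, 0, 0, 0, 0, 0, 0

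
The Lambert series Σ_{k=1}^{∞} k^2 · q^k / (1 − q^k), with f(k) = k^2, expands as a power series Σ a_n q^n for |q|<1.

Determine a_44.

a_44 = 2562

n=44: 1·44 2·22 4·11 11·4 22·2 44·1  f→[1+4+16+121+484+1936]=2562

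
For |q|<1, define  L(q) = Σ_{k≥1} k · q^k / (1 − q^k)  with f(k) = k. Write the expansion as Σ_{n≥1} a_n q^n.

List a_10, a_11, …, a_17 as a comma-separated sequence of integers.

d|10:{10,5,2,1}  Σf=10+5+2+1=18
q^11  k|11↦f(k): 11:11 1:1  a_11=12
[q^12] f(1)=1,f(2)=2,f(3)=3,f(4)=4,f(6)=6,f(12)=12 ⇒ 28
n=13: 13·1 1·13  f→[13+1]=14
q^14  k|14↦f(k): 1:1 2:2 7:7 14:14  a_14=24
n=15: 15·1 5·3 3·5 1·15  f→[15+5+3+1]=24
q^16  k|16↦f(k): 16:16 8:8 4:4 2:2 1:1  a_16=31
[q^17] f(17)=17,f(1)=1 ⇒ 18

18, 12, 28, 14, 24, 24, 31, 18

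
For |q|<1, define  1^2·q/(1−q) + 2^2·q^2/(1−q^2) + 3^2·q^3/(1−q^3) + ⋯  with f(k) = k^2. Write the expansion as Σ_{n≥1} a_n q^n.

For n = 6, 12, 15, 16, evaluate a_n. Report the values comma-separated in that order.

50, 210, 260, 341

[q^6] f(6)=36,f(3)=9,f(2)=4,f(1)=1 ⇒ 50
q^12  k|12↦f(k): 12:144 6:36 4:16 3:9 2:4 1:1  a_12=210
q^15  k|15↦f(k): 15:225 5:25 3:9 1:1  a_15=260
q^16  k|16↦f(k): 16:256 8:64 4:16 2:4 1:1  a_16=341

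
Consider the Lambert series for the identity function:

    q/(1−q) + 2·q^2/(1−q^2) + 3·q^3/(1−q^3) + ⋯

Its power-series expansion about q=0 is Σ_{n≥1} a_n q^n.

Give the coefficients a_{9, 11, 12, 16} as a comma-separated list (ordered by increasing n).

13, 12, 28, 31

d|9:{1,3,9}  Σf=1+3+9=13
n=11: 11·1 1·11  f→[11+1]=12
[q^12] f(1)=1,f(2)=2,f(3)=3,f(4)=4,f(6)=6,f(12)=12 ⇒ 28
d|16:{1,2,4,8,16}  Σf=1+2+4+8+16=31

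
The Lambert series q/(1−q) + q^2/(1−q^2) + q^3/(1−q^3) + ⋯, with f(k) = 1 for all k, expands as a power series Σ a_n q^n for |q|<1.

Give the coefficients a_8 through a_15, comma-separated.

q^8  k|8↦f(k): 1:1 2:1 4:1 8:1  a_8=4
n=9: 9·1 3·3 1·9  f→[1+1+1]=3
[q^10] f(1)=1,f(2)=1,f(5)=1,f(10)=1 ⇒ 4
[q^11] f(11)=1,f(1)=1 ⇒ 2
[q^12] f(12)=1,f(6)=1,f(4)=1,f(3)=1,f(2)=1,f(1)=1 ⇒ 6
[q^13] f(13)=1,f(1)=1 ⇒ 2
[q^14] f(14)=1,f(7)=1,f(2)=1,f(1)=1 ⇒ 4
d|15:{15,5,3,1}  Σf=1+1+1+1=4

4, 3, 4, 2, 6, 2, 4, 4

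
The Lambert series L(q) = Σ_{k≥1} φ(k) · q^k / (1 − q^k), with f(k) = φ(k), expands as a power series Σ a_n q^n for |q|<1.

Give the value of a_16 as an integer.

[q^16] φ(1)=1,φ(2)=1,φ(4)=2,φ(8)=4,φ(16)=8 ⇒ 16

a_16 = 16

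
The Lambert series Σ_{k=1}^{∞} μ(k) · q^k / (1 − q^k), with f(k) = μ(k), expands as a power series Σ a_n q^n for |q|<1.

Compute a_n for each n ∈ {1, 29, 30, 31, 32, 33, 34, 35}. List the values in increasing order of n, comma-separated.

1, 0, 0, 0, 0, 0, 0, 0

q^1  k|1↦μ(k): 1:1  a_1=1
[q^29] μ(29)=-1,μ(1)=1 ⇒ 0
d|30:{30,15,10,6,5,3,2,1}  Σμ=(-1)+1+1+1+(-1)+(-1)+(-1)+1=0
[q^31] μ(1)=1,μ(31)=-1 ⇒ 0
n=32: 1·32 2·16 4·8 8·4 16·2 32·1  μ→[1+(-1)+0+0+0+0]=0
[q^33] μ(1)=1,μ(3)=-1,μ(11)=-1,μ(33)=1 ⇒ 0
n=34: 34·1 17·2 2·17 1·34  μ→[1+(-1)+(-1)+1]=0
n=35: 35·1 7·5 5·7 1·35  μ→[1+(-1)+(-1)+1]=0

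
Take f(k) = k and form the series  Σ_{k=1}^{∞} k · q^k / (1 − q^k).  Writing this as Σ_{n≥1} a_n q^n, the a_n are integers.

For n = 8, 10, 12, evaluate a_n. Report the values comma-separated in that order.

15, 18, 28

q^8  k|8↦f(k): 8:8 4:4 2:2 1:1  a_8=15
[q^10] f(1)=1,f(2)=2,f(5)=5,f(10)=10 ⇒ 18
d|12:{12,6,4,3,2,1}  Σf=12+6+4+3+2+1=28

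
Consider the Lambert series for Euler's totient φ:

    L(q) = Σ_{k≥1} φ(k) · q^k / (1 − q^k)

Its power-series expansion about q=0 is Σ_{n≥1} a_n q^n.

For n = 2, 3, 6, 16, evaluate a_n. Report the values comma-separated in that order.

q^2  k|2↦φ(k): 2:1 1:1  a_2=2
[q^3] φ(3)=2,φ(1)=1 ⇒ 3
d|6:{1,2,3,6}  Σφ=1+1+2+2=6
q^16  k|16↦φ(k): 1:1 2:1 4:2 8:4 16:8  a_16=16

2, 3, 6, 16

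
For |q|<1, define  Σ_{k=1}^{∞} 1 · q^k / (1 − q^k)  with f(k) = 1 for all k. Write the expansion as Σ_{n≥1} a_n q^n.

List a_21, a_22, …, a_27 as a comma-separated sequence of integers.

4, 4, 2, 8, 3, 4, 4

[q^21] f(21)=1,f(7)=1,f(3)=1,f(1)=1 ⇒ 4
n=22: 22·1 11·2 2·11 1·22  f→[1+1+1+1]=4
d|23:{1,23}  Σf=1+1=2
n=24: 1·24 2·12 3·8 4·6 6·4 8·3 12·2 24·1  f→[1+1+1+1+1+1+1+1]=8
n=25: 25·1 5·5 1·25  f→[1+1+1]=3
[q^26] f(26)=1,f(13)=1,f(2)=1,f(1)=1 ⇒ 4
d|27:{1,3,9,27}  Σf=1+1+1+1=4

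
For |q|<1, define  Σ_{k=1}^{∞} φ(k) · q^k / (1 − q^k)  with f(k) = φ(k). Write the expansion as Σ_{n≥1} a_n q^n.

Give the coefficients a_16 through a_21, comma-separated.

d|16:{16,8,4,2,1}  Σφ=8+4+2+1+1=16
[q^17] φ(17)=16,φ(1)=1 ⇒ 17
q^18  k|18↦φ(k): 1:1 2:1 3:2 6:2 9:6 18:6  a_18=18
d|19:{19,1}  Σφ=18+1=19
[q^20] φ(1)=1,φ(2)=1,φ(4)=2,φ(5)=4,φ(10)=4,φ(20)=8 ⇒ 20
q^21  k|21↦φ(k): 1:1 3:2 7:6 21:12  a_21=21

16, 17, 18, 19, 20, 21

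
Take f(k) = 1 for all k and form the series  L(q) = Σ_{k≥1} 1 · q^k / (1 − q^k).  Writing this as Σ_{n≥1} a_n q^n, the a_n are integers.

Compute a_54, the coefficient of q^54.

a_54 = 8

q^54  k|54↦f(k): 1:1 2:1 3:1 6:1 9:1 18:1 27:1 54:1  a_54=8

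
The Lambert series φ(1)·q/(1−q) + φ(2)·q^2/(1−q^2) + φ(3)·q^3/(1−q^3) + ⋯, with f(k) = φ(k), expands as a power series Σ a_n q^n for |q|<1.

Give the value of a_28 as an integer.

n=28: 28·1 14·2 7·4 4·7 2·14 1·28  φ→[12+6+6+2+1+1]=28

a_28 = 28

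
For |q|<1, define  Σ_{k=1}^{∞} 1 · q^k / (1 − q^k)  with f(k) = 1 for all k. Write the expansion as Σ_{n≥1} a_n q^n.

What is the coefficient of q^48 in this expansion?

a_48 = 10

[q^48] f(48)=1,f(24)=1,f(16)=1,f(12)=1,f(8)=1,f(6)=1,f(4)=1,f(3)=1,f(2)=1,f(1)=1 ⇒ 10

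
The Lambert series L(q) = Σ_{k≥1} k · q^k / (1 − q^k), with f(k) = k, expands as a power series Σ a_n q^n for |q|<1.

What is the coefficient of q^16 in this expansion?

a_16 = 31

[q^16] f(16)=16,f(8)=8,f(4)=4,f(2)=2,f(1)=1 ⇒ 31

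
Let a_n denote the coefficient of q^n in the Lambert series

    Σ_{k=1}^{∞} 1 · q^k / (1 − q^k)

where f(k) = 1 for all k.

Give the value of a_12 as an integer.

[q^12] f(1)=1,f(2)=1,f(3)=1,f(4)=1,f(6)=1,f(12)=1 ⇒ 6

a_12 = 6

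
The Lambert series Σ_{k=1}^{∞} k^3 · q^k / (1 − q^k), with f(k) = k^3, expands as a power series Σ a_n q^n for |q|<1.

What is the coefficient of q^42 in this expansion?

[q^42] f(1)=1,f(2)=8,f(3)=27,f(6)=216,f(7)=343,f(14)=2744,f(21)=9261,f(42)=74088 ⇒ 86688

a_42 = 86688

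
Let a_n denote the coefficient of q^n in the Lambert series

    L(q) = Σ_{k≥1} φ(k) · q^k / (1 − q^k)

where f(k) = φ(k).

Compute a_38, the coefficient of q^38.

d|38:{38,19,2,1}  Σφ=18+18+1+1=38

a_38 = 38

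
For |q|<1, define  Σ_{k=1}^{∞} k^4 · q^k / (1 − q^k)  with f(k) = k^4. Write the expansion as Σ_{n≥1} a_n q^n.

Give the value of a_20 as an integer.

d|20:{1,2,4,5,10,20}  Σf=1+16+256+625+10000+160000=170898

a_20 = 170898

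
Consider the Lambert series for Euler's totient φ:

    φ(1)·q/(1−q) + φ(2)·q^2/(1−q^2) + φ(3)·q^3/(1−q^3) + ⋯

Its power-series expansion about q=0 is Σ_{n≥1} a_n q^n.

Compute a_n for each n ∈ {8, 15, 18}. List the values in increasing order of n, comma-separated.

n=8: 8·1 4·2 2·4 1·8  φ→[4+2+1+1]=8
d|15:{15,5,3,1}  Σφ=8+4+2+1=15
[q^18] φ(1)=1,φ(2)=1,φ(3)=2,φ(6)=2,φ(9)=6,φ(18)=6 ⇒ 18

8, 15, 18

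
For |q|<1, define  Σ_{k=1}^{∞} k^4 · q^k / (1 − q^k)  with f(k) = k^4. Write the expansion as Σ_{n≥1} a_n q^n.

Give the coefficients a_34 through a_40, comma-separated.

q^34  k|34↦f(k): 1:1 2:16 17:83521 34:1336336  a_34=1419874
d|35:{1,5,7,35}  Σf=1+625+2401+1500625=1503652
q^36  k|36↦f(k): 1:1 2:16 3:81 4:256 6:1296 9:6561 12:20736 18:104976 36:1679616  a_36=1813539
[q^37] f(37)=1874161,f(1)=1 ⇒ 1874162
n=38: 1·38 2·19 19·2 38·1  f→[1+16+130321+2085136]=2215474
q^39  k|39↦f(k): 39:2313441 13:28561 3:81 1:1  a_39=2342084
n=40: 1·40 2·20 4·10 5·8 8·5 10·4 20·2 40·1  f→[1+16+256+625+4096+10000+160000+2560000]=2734994

1419874, 1503652, 1813539, 1874162, 2215474, 2342084, 2734994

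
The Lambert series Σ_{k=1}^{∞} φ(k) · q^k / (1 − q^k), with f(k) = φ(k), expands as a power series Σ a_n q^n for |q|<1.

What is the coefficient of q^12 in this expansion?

q^12  k|12↦φ(k): 12:4 6:2 4:2 3:2 2:1 1:1  a_12=12

a_12 = 12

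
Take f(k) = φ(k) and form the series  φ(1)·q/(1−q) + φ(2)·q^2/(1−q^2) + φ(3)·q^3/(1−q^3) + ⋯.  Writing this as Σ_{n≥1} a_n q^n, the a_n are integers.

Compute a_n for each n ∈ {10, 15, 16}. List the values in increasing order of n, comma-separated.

q^10  k|10↦φ(k): 10:4 5:4 2:1 1:1  a_10=10
[q^15] φ(15)=8,φ(5)=4,φ(3)=2,φ(1)=1 ⇒ 15
n=16: 16·1 8·2 4·4 2·8 1·16  φ→[8+4+2+1+1]=16

10, 15, 16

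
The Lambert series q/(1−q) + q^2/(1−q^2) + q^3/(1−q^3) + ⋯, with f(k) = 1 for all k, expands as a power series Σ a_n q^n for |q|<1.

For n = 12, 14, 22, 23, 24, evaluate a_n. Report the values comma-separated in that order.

6, 4, 4, 2, 8

[q^12] f(1)=1,f(2)=1,f(3)=1,f(4)=1,f(6)=1,f(12)=1 ⇒ 6
q^14  k|14↦f(k): 1:1 2:1 7:1 14:1  a_14=4
[q^22] f(22)=1,f(11)=1,f(2)=1,f(1)=1 ⇒ 4
q^23  k|23↦f(k): 1:1 23:1  a_23=2
d|24:{24,12,8,6,4,3,2,1}  Σf=1+1+1+1+1+1+1+1=8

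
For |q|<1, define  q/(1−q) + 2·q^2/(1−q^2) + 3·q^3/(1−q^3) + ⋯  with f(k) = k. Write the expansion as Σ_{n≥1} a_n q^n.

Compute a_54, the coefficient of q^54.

d|54:{1,2,3,6,9,18,27,54}  Σf=1+2+3+6+9+18+27+54=120

a_54 = 120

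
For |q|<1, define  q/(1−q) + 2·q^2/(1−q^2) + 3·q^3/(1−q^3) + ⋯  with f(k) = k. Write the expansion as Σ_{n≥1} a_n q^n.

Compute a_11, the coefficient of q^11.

q^11  k|11↦f(k): 11:11 1:1  a_11=12

a_11 = 12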